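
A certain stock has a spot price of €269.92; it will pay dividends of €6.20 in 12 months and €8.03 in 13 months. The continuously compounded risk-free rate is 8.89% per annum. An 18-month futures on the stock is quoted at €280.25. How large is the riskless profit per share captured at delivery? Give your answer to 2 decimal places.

€13.36 per share

PV(dividends) I = 6.20·e^(−0.0889·12/12) + 8.03·e^(−0.0889·13/12) = 12.9653
Fair futures F* = (S − I)·e^(rT) = (269.92 − 12.9653)·e^0.133350 = 256.9547 × 1.142650 = 293.6093
Market €280.25 < fair 293.6093: forward underpriced → reverse cash-and-carry (short the stock, invest proceeds at r, pay the dividends, go long the forward).
Profit at T = |F_mkt − F*| = |280.25 − 293.6093| = €13.36 per share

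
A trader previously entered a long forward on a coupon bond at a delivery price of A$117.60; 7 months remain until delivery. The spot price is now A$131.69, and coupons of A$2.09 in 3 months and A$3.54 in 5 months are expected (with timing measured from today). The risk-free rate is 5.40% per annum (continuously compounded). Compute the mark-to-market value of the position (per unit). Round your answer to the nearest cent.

A$12.21

PV(remaining coupons) I = 2.09·e^(−0.0540·3/12) + 3.54·e^(−0.0540·5/12) = 5.5232
Current forward F = (S − I)·e^(rT) = (131.69 − 5.5232)·e^(0.0540·7/12) = 126.1668 × 1.032001 = 130.2043
Value (long) = (F − K)·e^(−rT) = (130.2043 − 117.60) × 0.968991 = 12.2135
Value = A$12.21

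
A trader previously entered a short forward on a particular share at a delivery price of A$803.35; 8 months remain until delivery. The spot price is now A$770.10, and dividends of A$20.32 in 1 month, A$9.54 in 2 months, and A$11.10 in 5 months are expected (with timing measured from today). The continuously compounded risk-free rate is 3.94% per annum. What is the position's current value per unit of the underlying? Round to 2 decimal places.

PV(remaining dividends) I = 20.32·e^(−0.0394·1/12) + 9.54·e^(−0.0394·2/12) + 11.10·e^(−0.0394·5/12) = 40.6502
Current forward F = (S − I)·e^(rT) = (770.10 − 40.6502)·e^(0.0394·8/12) = 729.4498 × 1.026615 = 748.8641
Value (long) = (F − K)·e^(−rT) = (748.8641 − 803.35) × 0.974075 = -53.0734
Short position value = −(long value) = A$53.07

A$53.07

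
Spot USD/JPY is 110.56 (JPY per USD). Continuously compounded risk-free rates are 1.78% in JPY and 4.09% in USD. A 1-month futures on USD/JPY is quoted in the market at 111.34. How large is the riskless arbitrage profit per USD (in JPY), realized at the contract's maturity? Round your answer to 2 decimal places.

0.99 per USD (in JPY)

Fair futures: F* = S·e^(carry·T), with carry = (r_JPY − r_USD) = 0.0178 − 0.0409 = -0.0231
F* = 110.56 · e^(-0.0231 × 1/12) = 110.56 · e^-0.001925 = 110.56 × 0.998077 = 110.3474
Market 111.34 > fair 110.3474: forward overpriced → cash-and-carry (buy spot, short the forward).
At maturity, profit = |F_mkt − F*| = |111.34 − 110.3474| = 0.99 per USD (in JPY)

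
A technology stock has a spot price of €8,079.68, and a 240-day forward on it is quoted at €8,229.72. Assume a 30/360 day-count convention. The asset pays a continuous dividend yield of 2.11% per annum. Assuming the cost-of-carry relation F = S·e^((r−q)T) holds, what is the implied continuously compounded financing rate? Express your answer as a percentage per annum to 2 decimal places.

From F = S·e^((r−q)T): (r − q) = ln(F/S)/T
ln(8229.72/8079.68) = ln(1.018570) = 0.018400
(r − q) = 0.018400 / (240/360) = 0.027600
r = ln(F/S)/T + q = 0.027600 + 0.0211 = 0.048700
r = 4.87%

4.87%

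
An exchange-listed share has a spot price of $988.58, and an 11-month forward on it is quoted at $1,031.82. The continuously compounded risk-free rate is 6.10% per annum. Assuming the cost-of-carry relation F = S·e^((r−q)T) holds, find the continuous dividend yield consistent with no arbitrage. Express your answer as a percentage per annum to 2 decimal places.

From F = S·e^((r−q)T): (r − q) = ln(F/S)/T
ln(1031.82/988.58) = ln(1.043740) = 0.042810
(r − q) = 0.042810 / (11/12) = 0.046702
q = r − ln(F/S)/T = 0.0610 − 0.046702 = 0.014298
q = 1.43%

1.43%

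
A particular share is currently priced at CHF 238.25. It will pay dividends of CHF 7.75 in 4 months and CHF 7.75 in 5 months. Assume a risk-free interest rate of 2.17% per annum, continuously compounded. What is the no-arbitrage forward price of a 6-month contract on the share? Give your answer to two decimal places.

PV(dividends) I = 7.75·e^(−0.0217·4/12) + 7.75·e^(−0.0217·5/12)
I = 7.6941 + 7.6802 = 15.3743
F = (S − I)·e^(rT) = (238.25 − 15.3743) · e^(0.0217·6/12)
= 222.8757 · e^0.010850 = 222.8757 × 1.010909 = CHF 225.31

CHF 225.31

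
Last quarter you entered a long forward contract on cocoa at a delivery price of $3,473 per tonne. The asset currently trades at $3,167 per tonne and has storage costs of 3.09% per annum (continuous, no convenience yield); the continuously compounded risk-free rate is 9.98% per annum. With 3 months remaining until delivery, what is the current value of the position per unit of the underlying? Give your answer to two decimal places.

-$195.86 per tonne

Current fair forward for the remaining 3 months: F = S·e^((r + u)·T), (r + u) = 0.0998 + 0.0309 = 0.1307
F = 3167 · e^(0.1307 × 3/12) = 3167 × 1.03321469 = 3272.1909
Value of long forward = (F − K)·e^(−rT) = (3272.1909 − 3473) · e^(−0.0998·3/12)
= -200.8091 × 0.97535868 = -195.86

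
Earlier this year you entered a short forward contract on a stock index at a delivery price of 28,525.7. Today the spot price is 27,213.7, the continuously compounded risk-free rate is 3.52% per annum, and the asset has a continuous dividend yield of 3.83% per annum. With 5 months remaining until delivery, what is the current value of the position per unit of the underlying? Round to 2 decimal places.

Current fair forward for the remaining 5 months: F = S·e^((r − q)·T), (r − q) = 0.0352 − 0.0383 = -0.0031
F = 27213.7 · e^(-0.0031 × 5/12) = 27213.7 × 0.99870917 = 27178.5717
Value of long forward = (F − K)·e^(−rT) = (27178.5717 − 28525.7) · e^(−0.0352·5/12)
= -1347.1283 × 0.98544036 = -1327.51
Short position value = −(long value) = 1327.51

1327.51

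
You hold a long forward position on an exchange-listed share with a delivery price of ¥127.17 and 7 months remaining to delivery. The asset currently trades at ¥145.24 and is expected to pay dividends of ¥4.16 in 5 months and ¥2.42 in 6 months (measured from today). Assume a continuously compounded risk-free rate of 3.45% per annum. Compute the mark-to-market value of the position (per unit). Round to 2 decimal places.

¥14.12

PV(remaining dividends) I = 4.16·e^(−0.0345·5/12) + 2.42·e^(−0.0345·6/12) = 6.4792
Current forward F = (S − I)·e^(rT) = (145.24 − 6.4792)·e^(0.0345·7/12) = 138.7608 × 1.020329 = 141.5817
Value (long) = (F − K)·e^(−rT) = (141.5817 − 127.17) × 0.980076 = 14.1246
Value = ¥14.12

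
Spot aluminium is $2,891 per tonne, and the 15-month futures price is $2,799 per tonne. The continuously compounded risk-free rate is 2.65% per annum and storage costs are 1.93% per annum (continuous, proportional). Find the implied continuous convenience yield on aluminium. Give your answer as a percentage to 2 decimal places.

F = S·e^((r+u−y)T) ⇒ (r+u−y) = ln(F/S)/T
ln(2799/2891) = -0.032340; /T ⇒ -0.025872
y = r + u − ln(F/S)/T = 0.0265 + 0.0193 + 0.025872 = 0.071672
y = 7.17%

7.17%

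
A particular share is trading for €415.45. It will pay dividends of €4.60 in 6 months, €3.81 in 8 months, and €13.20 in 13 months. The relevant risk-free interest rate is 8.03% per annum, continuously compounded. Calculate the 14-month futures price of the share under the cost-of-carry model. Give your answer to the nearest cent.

PV(dividends) I = 4.60·e^(−0.0803·6/12) + 3.81·e^(−0.0803·8/12) + 13.20·e^(−0.0803·13/12)
I = 4.4190 + 3.6114 + 12.1002 = 20.1306
F = (S − I)·e^(rT) = (415.45 − 20.1306) · e^(0.0803·14/12)
= 395.3194 · e^0.093683 = 395.3194 × 1.098212 = €434.14

€434.14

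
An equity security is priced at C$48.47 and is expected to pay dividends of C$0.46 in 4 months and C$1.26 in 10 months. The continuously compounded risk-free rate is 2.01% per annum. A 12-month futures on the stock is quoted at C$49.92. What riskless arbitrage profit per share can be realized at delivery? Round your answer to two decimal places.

C$2.20 per share

PV(dividends) I = 0.46·e^(−0.0201·4/12) + 1.26·e^(−0.0201·10/12) = 1.6960
Fair futures F* = (S − I)·e^(rT) = (48.47 − 1.6960)·e^0.020100 = 46.7740 × 1.020303 = 47.7237
Market C$49.92 > fair 47.7237: forward overpriced → cash-and-carry (borrow at r, buy the stock and collect the dividends, short the forward).
Profit at T = |F_mkt − F*| = |49.92 − 47.7237| = C$2.20 per share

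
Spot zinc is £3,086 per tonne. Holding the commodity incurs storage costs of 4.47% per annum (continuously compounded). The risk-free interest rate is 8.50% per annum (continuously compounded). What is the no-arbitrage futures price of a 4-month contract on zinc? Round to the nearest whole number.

£3,222 per tonne

Net carry = r + u − y = 0.0850 + 0.0447 − 0.0000 = 0.1297
F = S·e^((r+u−y)T) = 3086 · e^(0.1297 × 4/12) = 3086 · e^0.043233
= 3086 × 1.044181 = £3,222 per tonne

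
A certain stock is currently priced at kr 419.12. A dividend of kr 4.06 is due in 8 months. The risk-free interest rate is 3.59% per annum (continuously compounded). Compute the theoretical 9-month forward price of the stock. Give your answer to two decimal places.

kr 426.49

PV(dividends) I = 4.06·e^(−0.0359·8/12)
I = 3.9640
F = (S − I)·e^(rT) = (419.12 − 3.9640) · e^(0.0359·9/12)
= 415.1560 · e^0.026925 = 415.1560 × 1.027291 = kr 426.49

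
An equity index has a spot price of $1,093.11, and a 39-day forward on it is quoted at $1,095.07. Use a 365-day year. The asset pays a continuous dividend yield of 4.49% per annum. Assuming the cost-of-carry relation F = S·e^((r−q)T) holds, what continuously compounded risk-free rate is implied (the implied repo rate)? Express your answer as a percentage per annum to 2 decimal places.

From F = S·e^((r−q)T): (r − q) = ln(F/S)/T
ln(1095.07/1093.11) = ln(1.001793) = 0.001791
(r − q) = 0.001791 / (39/365) = 0.016762
r = ln(F/S)/T + q = 0.016762 + 0.0449 = 0.061662
r = 6.17%

6.17%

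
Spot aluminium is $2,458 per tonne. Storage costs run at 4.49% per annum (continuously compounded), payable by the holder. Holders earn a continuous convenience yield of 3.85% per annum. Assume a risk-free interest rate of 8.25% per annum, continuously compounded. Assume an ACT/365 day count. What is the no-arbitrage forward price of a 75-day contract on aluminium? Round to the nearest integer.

$2,503 per tonne

Net carry = r + u − y = 0.0825 + 0.0449 − 0.0385 = 0.0889
F = S·e^((r+u−y)T) = 2458 · e^(0.0889 × 75/365) = 2458 · e^0.018267
= 2458 × 1.018435 = $2,503 per tonne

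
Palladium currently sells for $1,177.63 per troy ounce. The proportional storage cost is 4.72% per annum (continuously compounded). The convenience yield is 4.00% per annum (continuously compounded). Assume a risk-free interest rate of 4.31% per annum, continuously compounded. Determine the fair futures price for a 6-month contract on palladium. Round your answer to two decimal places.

$1,207.62 per troy ounce

Net carry = r + u − y = 0.0431 + 0.0472 − 0.0400 = 0.0503
F = S·e^((r+u−y)T) = 1177.63 · e^(0.0503 × 6/12) = 1177.63 · e^0.02515000
= 1177.63 × 1.02546893 = $1,207.62 per troy ounce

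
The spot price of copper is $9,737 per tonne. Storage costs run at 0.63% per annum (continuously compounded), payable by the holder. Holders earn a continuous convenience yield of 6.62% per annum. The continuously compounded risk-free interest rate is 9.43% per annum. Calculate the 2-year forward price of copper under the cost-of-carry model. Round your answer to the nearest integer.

$10,430 per tonne

Net carry = r + u − y = 0.0943 + 0.0063 − 0.0662 = 0.0344
F = S·e^((r+u−y)T) = 9737 · e^(0.0344 × 2) = 9737 · e^0.068800
= 9737 × 1.071222 = $10,430 per tonne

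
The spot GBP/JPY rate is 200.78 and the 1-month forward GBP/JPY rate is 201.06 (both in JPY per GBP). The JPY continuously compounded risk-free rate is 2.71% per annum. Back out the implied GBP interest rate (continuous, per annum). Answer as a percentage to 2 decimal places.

1.04%

F = S·e^((r_JPY − r_GBP)T) ⇒ r_GBP = r_JPY − ln(F/S)/T
ln(201.06/200.78) = 0.001394; /(1/12) = 0.016728
r_GBP = 0.0271 − 0.016728 = 0.010372
r_GBP = 1.04%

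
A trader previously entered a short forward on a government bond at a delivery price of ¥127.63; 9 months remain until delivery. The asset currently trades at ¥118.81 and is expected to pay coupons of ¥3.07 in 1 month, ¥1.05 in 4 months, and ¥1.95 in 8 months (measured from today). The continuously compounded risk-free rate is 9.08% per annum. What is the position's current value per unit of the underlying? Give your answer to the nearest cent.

PV(remaining coupons) I = 3.07·e^(−0.0908·1/12) + 1.05·e^(−0.0908·4/12) + 1.95·e^(−0.0908·8/12) = 5.9010
Current forward F = (S − I)·e^(rT) = (118.81 − 5.9010)·e^(0.0908·9/12) = 112.9090 × 1.070472 = 120.8659
Value (long) = (F − K)·e^(−rT) = (120.8659 − 127.63) × 0.934167 = -6.3188
Short position value = −(long value) = ¥6.32

¥6.32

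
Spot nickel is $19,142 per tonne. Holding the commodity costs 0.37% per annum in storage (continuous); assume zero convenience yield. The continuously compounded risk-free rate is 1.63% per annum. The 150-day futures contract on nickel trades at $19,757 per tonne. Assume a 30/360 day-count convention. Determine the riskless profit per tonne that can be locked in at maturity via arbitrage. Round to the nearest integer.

Fair futures: F* = S·e^(carry·T), with carry = (r + u) = 0.0163 + 0.0037 = 0.0200
F* = 19142 · e^(0.0200 × 150/360) = 19142 · e^0.008333 = 19142 × 1.008368 = $19302.1803
Market $19757 > fair $19302.1803: forward overpriced → cash-and-carry (buy spot, short the forward).
At maturity, profit = |F_mkt − F*| = |19757 − 19302.1803| = $455 per tonne

$455 per tonne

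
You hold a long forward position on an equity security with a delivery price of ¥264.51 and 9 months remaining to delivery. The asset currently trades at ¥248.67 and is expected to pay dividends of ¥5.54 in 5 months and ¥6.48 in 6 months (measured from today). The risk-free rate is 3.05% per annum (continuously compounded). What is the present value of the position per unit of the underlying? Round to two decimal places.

PV(remaining dividends) I = 5.54·e^(−0.0305·5/12) + 6.48·e^(−0.0305·6/12) = 11.8520
Current forward F = (S − I)·e^(rT) = (248.67 − 11.8520)·e^(0.0305·9/12) = 236.8180 × 1.023139 = 242.2977
Value (long) = (F − K)·e^(−rT) = (242.2977 − 264.51) × 0.977385 = -21.7100
Value = -¥21.71

-¥21.71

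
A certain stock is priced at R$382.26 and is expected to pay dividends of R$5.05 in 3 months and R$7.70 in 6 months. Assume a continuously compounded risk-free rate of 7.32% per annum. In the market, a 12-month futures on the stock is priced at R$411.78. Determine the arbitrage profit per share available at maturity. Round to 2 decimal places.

R$13.81 per share

PV(dividends) I = 5.05·e^(−0.0732·3/12) + 7.70·e^(−0.0732·6/12) = 12.3817
Fair futures F* = (S − I)·e^(rT) = (382.26 − 12.3817)·e^0.073200 = 369.8783 × 1.075946 = 397.9691
Market R$411.78 > fair 397.9691: forward overpriced → cash-and-carry (borrow at r, buy the stock and collect the dividends, short the forward).
Profit at T = |F_mkt − F*| = |411.78 − 397.9691| = R$13.81 per share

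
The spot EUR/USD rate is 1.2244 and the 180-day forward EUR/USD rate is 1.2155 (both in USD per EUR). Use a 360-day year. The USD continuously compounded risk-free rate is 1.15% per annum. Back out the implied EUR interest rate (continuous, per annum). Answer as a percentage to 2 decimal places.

2.61%

F = S·e^((r_USD − r_EUR)T) ⇒ r_EUR = r_USD − ln(F/S)/T
ln(1.2155/1.2244) = -0.007295; /(180/360) = -0.014590
r_EUR = 0.0115 + 0.014590 = 0.026090
r_EUR = 2.61%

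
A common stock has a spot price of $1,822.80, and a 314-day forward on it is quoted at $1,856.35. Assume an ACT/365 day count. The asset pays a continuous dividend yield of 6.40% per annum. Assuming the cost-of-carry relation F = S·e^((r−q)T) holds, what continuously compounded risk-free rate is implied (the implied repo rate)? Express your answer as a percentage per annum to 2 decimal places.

From F = S·e^((r−q)T): (r − q) = ln(F/S)/T
ln(1856.35/1822.80) = ln(1.018406) = 0.018239
(r − q) = 0.018239 / (314/365) = 0.021201
r = ln(F/S)/T + q = 0.021201 + 0.0640 = 0.085201
r = 8.52%

8.52%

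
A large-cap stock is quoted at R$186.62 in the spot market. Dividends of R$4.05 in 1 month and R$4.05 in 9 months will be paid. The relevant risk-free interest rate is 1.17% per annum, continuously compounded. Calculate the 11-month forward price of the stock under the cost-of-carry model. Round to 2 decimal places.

PV(dividends) I = 4.05·e^(−0.0117·1/12) + 4.05·e^(−0.0117·9/12)
I = 4.0461 + 4.0146 = 8.0607
F = (S − I)·e^(rT) = (186.62 − 8.0607) · e^(0.0117·11/12)
= 178.5593 · e^0.010725 = 178.5593 × 1.010783 = R$180.48

R$180.48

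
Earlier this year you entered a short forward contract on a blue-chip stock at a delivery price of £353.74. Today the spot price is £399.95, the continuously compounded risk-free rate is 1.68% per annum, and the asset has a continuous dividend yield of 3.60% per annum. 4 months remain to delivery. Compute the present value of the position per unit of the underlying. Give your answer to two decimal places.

-£43.41

Current fair forward for the remaining 4 months: F = S·e^((r − q)·T), (r − q) = 0.0168 − 0.0360 = -0.0192
F = 399.95 · e^(-0.0192 × 4/12) = 399.95 × 0.993620 = 397.3983
Value of long forward = (F − K)·e^(−rT) = (397.3983 − 353.74) · e^(−0.0168·4/12)
= 43.6583 × 0.994416 = 43.41
Short position value = −(long value) = -£43.41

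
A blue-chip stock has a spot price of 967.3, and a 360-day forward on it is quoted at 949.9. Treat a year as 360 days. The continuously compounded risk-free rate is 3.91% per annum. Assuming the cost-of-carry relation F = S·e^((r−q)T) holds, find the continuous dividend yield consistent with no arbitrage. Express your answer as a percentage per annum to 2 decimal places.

5.73%

From F = S·e^((r−q)T): (r − q) = ln(F/S)/T
ln(949.9/967.3) = ln(0.982012) = -0.018152
(r − q) = -0.018152 / (360/360) = -0.018152
q = r − ln(F/S)/T = 0.0391 + 0.018152 = 0.057252
q = 5.73%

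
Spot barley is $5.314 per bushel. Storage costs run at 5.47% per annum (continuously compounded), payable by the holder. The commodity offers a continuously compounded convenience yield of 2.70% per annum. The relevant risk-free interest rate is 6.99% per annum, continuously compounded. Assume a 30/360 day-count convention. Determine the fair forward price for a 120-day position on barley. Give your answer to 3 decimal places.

$5.490 per bushel

Net carry = r + u − y = 0.0699 + 0.0547 − 0.0270 = 0.0976
F = S·e^((r+u−y)T) = 5.314 · e^(0.0976 × 120/360) = 5.314 · e^0.032533
= 5.314 × 1.033068 = $5.490 per bushel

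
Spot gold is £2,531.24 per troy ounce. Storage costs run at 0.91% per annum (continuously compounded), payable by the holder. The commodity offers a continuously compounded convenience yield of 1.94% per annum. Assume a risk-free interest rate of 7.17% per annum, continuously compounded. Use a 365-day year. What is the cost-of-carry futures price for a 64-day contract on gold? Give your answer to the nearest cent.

£2,558.64 per troy ounce

Net carry = r + u − y = 0.0717 + 0.0091 − 0.0194 = 0.0614
F = S·e^((r+u−y)T) = 2531.24 · e^(0.0614 × 64/365) = 2531.24 · e^0.01076603
= 2531.24 × 1.01082419 = £2,558.64 per troy ounce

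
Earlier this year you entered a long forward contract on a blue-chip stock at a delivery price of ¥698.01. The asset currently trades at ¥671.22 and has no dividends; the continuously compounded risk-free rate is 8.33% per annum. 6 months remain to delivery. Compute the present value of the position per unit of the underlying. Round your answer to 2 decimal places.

¥1.69

Current fair forward for the remaining 6 months: F = S·e^(r·T), r = 0.0833
F = 671.22 · e^(0.0833 × 6/12) = 671.22 × 1.042530 = 699.7670
Value of long forward = (F − K)·e^(−rT) = (699.7670 − 698.01) · e^(−0.0833·6/12)
= 1.7570 × 0.959205 = 1.69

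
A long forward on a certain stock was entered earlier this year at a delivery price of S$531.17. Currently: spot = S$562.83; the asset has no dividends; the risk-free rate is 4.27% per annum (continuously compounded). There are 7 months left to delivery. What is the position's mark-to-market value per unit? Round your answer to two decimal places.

Current fair forward for the remaining 7 months: F = S·e^(r·T), r = 0.0427
F = 562.83 · e^(0.0427 × 7/12) = 562.83 × 1.025221 = 577.0251
Value of long forward = (F − K)·e^(−rT) = (577.0251 − 531.17) · e^(−0.0427·7/12)
= 45.8551 × 0.975399 = 44.73

S$44.73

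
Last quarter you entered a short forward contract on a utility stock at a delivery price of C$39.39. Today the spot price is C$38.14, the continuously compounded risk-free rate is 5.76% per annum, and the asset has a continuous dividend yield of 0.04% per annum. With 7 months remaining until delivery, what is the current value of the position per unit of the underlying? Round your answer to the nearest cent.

-C$0.04

Current fair forward for the remaining 7 months: F = S·e^((r − q)·T), (r − q) = 0.0576 − 0.0004 = 0.0572
F = 38.14 · e^(0.0572 × 7/12) = 38.14 × 1.033930 = 39.4341
Value of long forward = (F − K)·e^(−rT) = (39.4341 − 39.39) · e^(−0.0576·7/12)
= 0.0441 × 0.966958 = 0.04
Short position value = −(long value) = -C$0.04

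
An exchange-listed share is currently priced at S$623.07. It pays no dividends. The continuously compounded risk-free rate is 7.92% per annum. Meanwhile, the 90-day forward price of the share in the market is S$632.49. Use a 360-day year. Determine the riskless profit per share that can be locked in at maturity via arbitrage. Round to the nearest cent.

S$3.04 per share

Fair forward: F* = S·e^(carry·T), with carry = r = 0.0792
F* = 623.07 · e^(0.0792 × 90/360) = 623.07 · e^0.019800 = 623.07 × 1.019997 = S$635.5295
Market S$632.49 < fair S$635.5295: forward underpriced → reverse cash-and-carry (short spot, go long the forward).
At maturity, profit = |F_mkt − F*| = |632.49 − 635.5295| = S$3.04 per share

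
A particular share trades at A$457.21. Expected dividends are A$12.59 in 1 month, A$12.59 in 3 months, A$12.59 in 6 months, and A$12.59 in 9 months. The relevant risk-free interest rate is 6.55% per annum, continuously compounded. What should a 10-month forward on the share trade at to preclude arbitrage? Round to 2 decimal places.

PV(dividends) I = 12.59·e^(−0.0655·1/12) + 12.59·e^(−0.0655·3/12) + 12.59·e^(−0.0655·6/12) + 12.59·e^(−0.0655·9/12)
I = 12.5215 + 12.3855 + 12.1844 + 11.9865 = 49.0779
F = (S − I)·e^(rT) = (457.21 − 49.0779) · e^(0.0655·10/12)
= 408.1321 · e^0.054583 = 408.1321 × 1.056100 = A$431.03

A$431.03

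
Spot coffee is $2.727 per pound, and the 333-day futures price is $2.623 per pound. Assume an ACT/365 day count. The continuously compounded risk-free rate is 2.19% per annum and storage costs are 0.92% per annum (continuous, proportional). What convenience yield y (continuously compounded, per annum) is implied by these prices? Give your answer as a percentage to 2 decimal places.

7.37%

F = S·e^((r+u−y)T) ⇒ (r+u−y) = ln(F/S)/T
ln(2.623/2.727) = -0.038883; /T ⇒ -0.042620
y = r + u − ln(F/S)/T = 0.0219 + 0.0092 + 0.042620 = 0.073720
y = 7.37%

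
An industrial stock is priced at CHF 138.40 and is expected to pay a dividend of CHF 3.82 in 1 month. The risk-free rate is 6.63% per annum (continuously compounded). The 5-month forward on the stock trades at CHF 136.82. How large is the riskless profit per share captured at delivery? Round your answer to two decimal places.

PV(dividends) I = 3.82·e^(−0.0663·1/12) = 3.7990
Fair forward F* = (S − I)·e^(rT) = (138.40 − 3.7990)·e^0.027625 = 134.6010 × 1.028010 = 138.3712
Market CHF 136.82 < fair 138.3712: forward underpriced → reverse cash-and-carry (short the stock, invest proceeds at r, pay the dividends, go long the forward).
Profit at T = |F_mkt − F*| = |136.82 − 138.3712| = CHF 1.55 per share

CHF 1.55 per share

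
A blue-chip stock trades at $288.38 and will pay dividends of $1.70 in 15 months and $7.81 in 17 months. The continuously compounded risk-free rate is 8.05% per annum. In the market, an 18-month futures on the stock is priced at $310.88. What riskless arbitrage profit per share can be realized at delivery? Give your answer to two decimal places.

$4.91 per share

PV(dividends) I = 1.70·e^(−0.0805·15/12) + 7.81·e^(−0.0805·17/12) = 8.5055
Fair futures F* = (S − I)·e^(rT) = (288.38 − 8.5055)·e^0.120750 = 279.8745 × 1.128343 = 315.7944
Market $310.88 < fair 315.7944: forward underpriced → reverse cash-and-carry (short the stock, invest proceeds at r, pay the dividends, go long the forward).
Profit at T = |F_mkt − F*| = |310.88 − 315.7944| = $4.91 per share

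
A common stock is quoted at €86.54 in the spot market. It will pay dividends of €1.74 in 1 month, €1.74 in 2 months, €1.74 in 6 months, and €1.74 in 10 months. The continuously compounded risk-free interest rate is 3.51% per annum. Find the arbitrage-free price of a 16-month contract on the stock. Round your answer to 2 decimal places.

PV(dividends) I = 1.74·e^(−0.0351·1/12) + 1.74·e^(−0.0351·2/12) + 1.74·e^(−0.0351·6/12) + 1.74·e^(−0.0351·10/12)
I = 1.7349 + 1.7299 + 1.7097 + 1.6898 = 6.8643
F = (S − I)·e^(rT) = (86.54 − 6.8643) · e^(0.0351·16/12)
= 79.6757 · e^0.046800 = 79.6757 × 1.047912 = €83.49

€83.49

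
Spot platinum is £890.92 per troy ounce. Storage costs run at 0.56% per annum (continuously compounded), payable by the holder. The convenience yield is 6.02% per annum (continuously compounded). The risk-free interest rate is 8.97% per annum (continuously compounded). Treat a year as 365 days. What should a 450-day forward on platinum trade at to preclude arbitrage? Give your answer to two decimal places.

£930.32 per troy ounce

Net carry = r + u − y = 0.0897 + 0.0056 − 0.0602 = 0.0351
F = S·e^((r+u−y)T) = 890.92 · e^(0.0351 × 450/365) = 890.92 · e^0.043274
= 890.92 × 1.044224 = £930.32 per troy ounce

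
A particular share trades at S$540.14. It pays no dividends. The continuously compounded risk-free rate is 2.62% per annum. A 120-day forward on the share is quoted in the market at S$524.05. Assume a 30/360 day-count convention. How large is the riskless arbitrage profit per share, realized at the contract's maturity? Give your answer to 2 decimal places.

Fair forward: F* = S·e^(carry·T), with carry = r = 0.0262
F* = 540.14 · e^(0.0262 × 120/360) = 540.14 · e^0.008733 = 540.14 × 1.008771 = S$544.8776
Market S$524.05 < fair S$544.8776: forward underpriced → reverse cash-and-carry (short spot, go long the forward).
At maturity, profit = |F_mkt − F*| = |524.05 − 544.8776| = S$20.83 per share

S$20.83 per share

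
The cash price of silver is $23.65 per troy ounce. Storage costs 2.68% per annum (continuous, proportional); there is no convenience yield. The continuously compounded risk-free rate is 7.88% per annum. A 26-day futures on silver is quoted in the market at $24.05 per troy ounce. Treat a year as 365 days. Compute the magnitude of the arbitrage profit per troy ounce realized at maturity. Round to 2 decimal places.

Fair futures: F* = S·e^(carry·T), with carry = (r + u) = 0.0788 + 0.0268 = 0.1056
F* = 23.65 · e^(0.1056 × 26/365) = 23.65 · e^0.007522 = 23.65 × 1.007550 = $23.8286
Market $24.05 > fair $23.8286: forward overpriced → cash-and-carry (buy spot, short the forward).
At maturity, profit = |F_mkt − F*| = |24.05 − 23.8286| = $0.22 per troy ounce

$0.22 per troy ounce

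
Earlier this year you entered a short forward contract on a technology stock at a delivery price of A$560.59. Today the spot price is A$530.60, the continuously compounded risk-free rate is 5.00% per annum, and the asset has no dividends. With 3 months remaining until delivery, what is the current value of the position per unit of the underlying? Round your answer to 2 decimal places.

A$23.03

Current fair forward for the remaining 3 months: F = S·e^(r·T), r = 0.0500
F = 530.60 · e^(0.0500 × 3/12) = 530.60 × 1.012578 = 537.2739
Value of long forward = (F − K)·e^(−rT) = (537.2739 − 560.59) · e^(−0.0500·3/12)
= -23.3161 × 0.987578 = -23.03
Short position value = −(long value) = A$23.03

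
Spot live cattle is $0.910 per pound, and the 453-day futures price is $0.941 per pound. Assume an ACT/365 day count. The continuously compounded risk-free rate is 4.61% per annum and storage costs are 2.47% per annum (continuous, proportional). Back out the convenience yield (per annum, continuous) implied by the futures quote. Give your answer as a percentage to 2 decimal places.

4.38%

F = S·e^((r+u−y)T) ⇒ (r+u−y) = ln(F/S)/T
ln(0.941/0.910) = 0.033499; /T ⇒ 0.026991
y = r + u − ln(F/S)/T = 0.0461 + 0.0247 − 0.026991 = 0.043809
y = 4.38%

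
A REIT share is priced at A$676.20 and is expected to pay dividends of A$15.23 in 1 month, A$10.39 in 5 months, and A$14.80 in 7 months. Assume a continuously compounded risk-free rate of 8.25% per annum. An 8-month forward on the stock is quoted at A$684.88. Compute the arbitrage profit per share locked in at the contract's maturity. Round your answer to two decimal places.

A$11.94 per share

PV(dividends) I = 15.23·e^(−0.0825·1/12) + 10.39·e^(−0.0825·5/12) + 14.80·e^(−0.0825·7/12) = 39.2692
Fair forward F* = (S − I)·e^(rT) = (676.20 − 39.2692)·e^0.055000 = 636.9308 × 1.056541 = 672.9435
Market A$684.88 > fair 672.9435: forward overpriced → cash-and-carry (borrow at r, buy the stock and collect the dividends, short the forward).
Profit at T = |F_mkt − F*| = |684.88 − 672.9435| = A$11.94 per share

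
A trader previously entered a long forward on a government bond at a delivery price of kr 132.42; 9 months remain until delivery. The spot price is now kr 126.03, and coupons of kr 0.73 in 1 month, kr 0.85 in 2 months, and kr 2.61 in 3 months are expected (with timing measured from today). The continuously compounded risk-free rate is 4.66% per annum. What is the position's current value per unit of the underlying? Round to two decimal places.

-kr 5.99

PV(remaining coupons) I = 0.73·e^(−0.0466·1/12) + 0.85·e^(−0.0466·2/12) + 2.61·e^(−0.0466·3/12) = 4.1504
Current forward F = (S − I)·e^(rT) = (126.03 − 4.1504)·e^(0.0466·9/12) = 121.8796 × 1.035568 = 126.2146
Value (long) = (F − K)·e^(−rT) = (126.2146 − 132.42) × 0.965654 = -5.9923
Value = -kr 5.99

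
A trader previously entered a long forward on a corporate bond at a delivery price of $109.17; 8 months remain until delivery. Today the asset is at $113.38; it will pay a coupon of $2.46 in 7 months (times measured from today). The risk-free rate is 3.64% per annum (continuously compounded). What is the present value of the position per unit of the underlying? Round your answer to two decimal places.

PV(remaining coupons) I = 2.46·e^(−0.0364·7/12) = 2.4083
Current forward F = (S − I)·e^(rT) = (113.38 − 2.4083)·e^(0.0364·8/12) = 110.9717 × 1.024563 = 113.6975
Value (long) = (F − K)·e^(−rT) = (113.6975 − 109.17) × 0.976025 = 4.4190
Value = $4.42

$4.42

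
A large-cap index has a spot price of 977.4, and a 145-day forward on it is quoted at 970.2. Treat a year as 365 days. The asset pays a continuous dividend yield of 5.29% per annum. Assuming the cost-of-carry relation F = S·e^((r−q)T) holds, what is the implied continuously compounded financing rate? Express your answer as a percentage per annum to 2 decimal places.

From F = S·e^((r−q)T): (r − q) = ln(F/S)/T
ln(970.2/977.4) = ln(0.992634) = -0.007393
(r − q) = -0.007393 / (145/365) = -0.018610
r = ln(F/S)/T + q = -0.018610 + 0.0529 = 0.034290
r = 3.43%

3.43%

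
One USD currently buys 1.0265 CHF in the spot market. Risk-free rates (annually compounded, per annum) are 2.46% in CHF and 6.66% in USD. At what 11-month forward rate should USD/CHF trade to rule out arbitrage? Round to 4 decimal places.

0.9894

By covered interest parity, F = S · (1+r_CHF)^T / (1+r_USD)^T
= 1.0265 × 1.022527 / 1.060885 = 1.0265 × 0.963843
F = 0.9894 CHF per USD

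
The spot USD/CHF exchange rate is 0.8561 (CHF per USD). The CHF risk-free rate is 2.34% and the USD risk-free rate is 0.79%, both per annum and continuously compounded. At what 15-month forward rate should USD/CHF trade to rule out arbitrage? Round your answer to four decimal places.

0.8728

F = S·e^((r_CHF − r_USD)T) = 0.8561 · e^((0.0234 − 0.0079) × 15/12)
= 0.8561 · e^0.019375 = 0.8561 × 1.019564
F = 0.8728 CHF per USD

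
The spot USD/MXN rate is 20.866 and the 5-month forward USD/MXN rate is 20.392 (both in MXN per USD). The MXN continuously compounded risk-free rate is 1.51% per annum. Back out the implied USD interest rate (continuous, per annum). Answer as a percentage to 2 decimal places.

F = S·e^((r_MXN − r_USD)T) ⇒ r_USD = r_MXN − ln(F/S)/T
ln(20.392/20.866) = -0.022978; /(5/12) = -0.055147
r_USD = 0.0151 + 0.055147 = 0.070247
r_USD = 7.02%

7.02%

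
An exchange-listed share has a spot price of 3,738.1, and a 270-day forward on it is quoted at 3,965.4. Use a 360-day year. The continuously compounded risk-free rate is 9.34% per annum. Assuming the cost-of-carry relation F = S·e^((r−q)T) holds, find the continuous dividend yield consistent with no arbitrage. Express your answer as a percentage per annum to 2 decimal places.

From F = S·e^((r−q)T): (r − q) = ln(F/S)/T
ln(3965.4/3738.1) = ln(1.060806) = 0.059029
(r − q) = 0.059029 / (270/360) = 0.078705
q = r − ln(F/S)/T = 0.0934 − 0.078705 = 0.014695
q = 1.47%

1.47%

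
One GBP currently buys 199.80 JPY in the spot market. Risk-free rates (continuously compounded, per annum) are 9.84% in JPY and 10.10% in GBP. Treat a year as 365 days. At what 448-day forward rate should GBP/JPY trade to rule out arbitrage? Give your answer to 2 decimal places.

199.16

F = S·e^((r_JPY − r_GBP)T) = 199.80 · e^((0.0984 − 0.1010) × 448/365)
= 199.80 · e^-0.003191 = 199.80 × 0.996814
F = 199.16 JPY per GBP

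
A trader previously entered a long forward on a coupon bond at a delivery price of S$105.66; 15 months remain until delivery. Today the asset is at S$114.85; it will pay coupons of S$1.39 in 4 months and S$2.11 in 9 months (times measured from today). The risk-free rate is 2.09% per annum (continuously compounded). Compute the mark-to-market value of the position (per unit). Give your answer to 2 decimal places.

PV(remaining coupons) I = 1.39·e^(−0.0209·4/12) + 2.11·e^(−0.0209·9/12) = 3.4575
Current forward F = (S − I)·e^(rT) = (114.85 − 3.4575)·e^(0.0209·15/12) = 111.3925 × 1.026469 = 114.3409
Value (long) = (F − K)·e^(−rT) = (114.3409 − 105.66) × 0.974213 = 8.4570
Value = S$8.46

S$8.46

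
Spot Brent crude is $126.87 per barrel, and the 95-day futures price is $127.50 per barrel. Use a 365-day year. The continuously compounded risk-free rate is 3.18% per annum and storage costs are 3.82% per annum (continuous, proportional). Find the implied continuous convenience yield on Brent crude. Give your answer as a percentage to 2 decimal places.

5.10%

F = S·e^((r+u−y)T) ⇒ (r+u−y) = ln(F/S)/T
ln(127.50/126.87) = 0.004953; /T ⇒ 0.019030
y = r + u − ln(F/S)/T = 0.0318 + 0.0382 − 0.019030 = 0.050970
y = 5.10%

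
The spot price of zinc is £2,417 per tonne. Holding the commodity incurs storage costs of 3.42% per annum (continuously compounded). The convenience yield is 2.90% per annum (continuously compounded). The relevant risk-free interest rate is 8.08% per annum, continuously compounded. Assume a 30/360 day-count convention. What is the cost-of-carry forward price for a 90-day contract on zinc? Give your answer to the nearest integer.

Net carry = r + u − y = 0.0808 + 0.0342 − 0.0290 = 0.0860
F = S·e^((r+u−y)T) = 2417 · e^(0.0860 × 90/360) = 2417 · e^0.021500
= 2417 × 1.021733 = £2,470 per tonne

£2,470 per tonne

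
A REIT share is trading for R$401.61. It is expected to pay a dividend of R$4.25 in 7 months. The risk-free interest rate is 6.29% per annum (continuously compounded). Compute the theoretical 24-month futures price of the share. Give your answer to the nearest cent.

PV(dividends) I = 4.25·e^(−0.0629·7/12)
I = 4.0969
F = (S − I)·e^(rT) = (401.61 − 4.0969) · e^(0.0629·24/12)
= 397.5131 · e^0.125800 = 397.5131 × 1.134055 = R$450.80

R$450.80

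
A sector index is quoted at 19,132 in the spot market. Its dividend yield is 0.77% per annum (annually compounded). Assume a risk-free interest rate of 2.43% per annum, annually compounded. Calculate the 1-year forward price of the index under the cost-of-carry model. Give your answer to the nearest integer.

19,447

F = S · (1+r)^T / (1+q)^T
= 19132 × 1.024300 / 1.007700 = 19132 × 1.016473
F = 19,447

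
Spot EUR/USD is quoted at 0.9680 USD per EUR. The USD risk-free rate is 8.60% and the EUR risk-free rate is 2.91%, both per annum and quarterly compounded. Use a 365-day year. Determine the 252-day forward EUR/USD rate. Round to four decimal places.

1.0062

By covered interest parity, F = S · (1+r_USD/4)^(4T) / (1+r_EUR/4)^(4T)
= 0.9680 × 1.060506 / 1.020220 = 0.9680 × 1.039488
F = 1.0062 USD per EUR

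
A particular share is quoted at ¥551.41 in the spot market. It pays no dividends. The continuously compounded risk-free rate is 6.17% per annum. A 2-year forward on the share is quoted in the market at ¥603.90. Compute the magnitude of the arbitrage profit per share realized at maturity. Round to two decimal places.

Fair forward: F* = S·e^(carry·T), with carry = r = 0.0617
F* = 551.41 · e^(0.0617 × 2) = 551.41 · e^0.123400 = 551.41 × 1.131337 = ¥623.8305
Market ¥603.90 < fair ¥623.8305: forward underpriced → reverse cash-and-carry (short spot, go long the forward).
At maturity, profit = |F_mkt − F*| = |603.90 − 623.8305| = ¥19.93 per share

¥19.93 per share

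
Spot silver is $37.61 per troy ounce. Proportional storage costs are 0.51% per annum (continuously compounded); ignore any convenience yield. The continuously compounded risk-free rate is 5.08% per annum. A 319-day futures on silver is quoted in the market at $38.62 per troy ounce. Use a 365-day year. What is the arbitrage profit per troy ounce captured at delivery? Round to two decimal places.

Fair futures: F* = S·e^(carry·T), with carry = (r + u) = 0.0508 + 0.0051 = 0.0559
F* = 37.61 · e^(0.0559 × 319/365) = 37.61 · e^0.048855 = 37.61 × 1.050068 = $39.4931
Market $38.62 < fair $39.4931: forward underpriced → reverse cash-and-carry (short spot, go long the forward).
At maturity, profit = |F_mkt − F*| = |38.62 − 39.4931| = $0.87 per troy ounce

$0.87 per troy ounce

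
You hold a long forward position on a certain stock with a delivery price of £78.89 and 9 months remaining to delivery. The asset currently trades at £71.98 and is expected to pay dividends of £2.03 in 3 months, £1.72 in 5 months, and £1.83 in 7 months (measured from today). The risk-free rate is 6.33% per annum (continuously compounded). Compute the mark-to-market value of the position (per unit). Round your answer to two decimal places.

-£8.69

PV(remaining dividends) I = 2.03·e^(−0.0633·3/12) + 1.72·e^(−0.0633·5/12) + 1.83·e^(−0.0633·7/12) = 5.4370
Current forward F = (S − I)·e^(rT) = (71.98 − 5.4370)·e^(0.0633·9/12) = 66.5430 × 1.048620 = 69.7783
Value (long) = (F − K)·e^(−rT) = (69.7783 − 78.89) × 0.953634 = -8.6892
Value = -£8.69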